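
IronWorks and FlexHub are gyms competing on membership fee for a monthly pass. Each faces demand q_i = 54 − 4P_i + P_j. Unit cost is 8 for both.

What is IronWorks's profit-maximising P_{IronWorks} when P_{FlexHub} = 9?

IronWorks's profit: π = (P_{IronWorks} − 8)(54 − 4P_{IronWorks} + P_{FlexHub}).
∂π/∂P_{IronWorks} = 86 − 8P_{IronWorks} + P_{FlexHub} = 0 ⇒ P_{IronWorks} = 10.75 + 0.125P_{FlexHub}.
At P_{FlexHub} = 9: P_{IronWorks} = 10.75 + 0.125·9 = 11.875.

11.875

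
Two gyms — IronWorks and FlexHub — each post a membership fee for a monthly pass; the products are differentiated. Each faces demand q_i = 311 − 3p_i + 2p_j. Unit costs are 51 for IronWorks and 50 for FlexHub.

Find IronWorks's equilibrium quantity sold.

194.4375

IronWorks's profit: π = (p_{IronWorks} − 51)(311 − 3p_{IronWorks} + 2p_{FlexHub}).
∂π/∂p_{IronWorks} = 464 − 6p_{IronWorks} + 2p_{FlexHub} = 0 ⇒ p_{IronWorks} = 232/3 + (1/3)p_{FlexHub}.
Similarly p_{FlexHub} = 461/6 + (1/3)p_{IronWorks}.
Solving the two reaction functions simultaneously: (1 − (1/3)(1/3))p_{IronWorks} = 232/3 + (1/3)·(461/6), so (8/9)p_{IronWorks} = 1853/18 and p_{IronWorks} = 115.8125.
Then p_{FlexHub} = 461/6 + (1/3)·115.8125 = 115.4375.
q_{IronWorks} = 311 − 3·115.8125 + 2·115.4375 = 194.4375.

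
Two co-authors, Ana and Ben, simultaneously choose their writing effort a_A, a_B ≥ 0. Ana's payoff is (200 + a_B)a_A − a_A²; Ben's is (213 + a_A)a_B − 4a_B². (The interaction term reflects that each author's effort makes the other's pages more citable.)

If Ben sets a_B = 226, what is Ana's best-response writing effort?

Expanding Ana's payoff: 200a_A + a_Ba_A − a_A².
∂π/∂a_A = 200 + a_B − 2a_A = 0, so a_A = 100 + 0.5a_B.
At a_B = 226: a_A = 100 + 0.5·226 = 213.

213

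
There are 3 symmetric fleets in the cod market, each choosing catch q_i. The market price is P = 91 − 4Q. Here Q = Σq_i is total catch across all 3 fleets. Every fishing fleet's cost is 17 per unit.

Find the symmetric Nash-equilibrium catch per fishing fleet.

4.625

A representative fishing fleet's profit is π_i = q_i(91 − 4Q) − 17q_i, with Q = q_i + Σ_{j≠i} q_j.
First-order condition: 74 − 8q_i − 4Σ_{j≠i} q_j = 0.
In a symmetric equilibrium every fishing fleet chooses the same q, so Σ_{j≠i} q_j = 2q. The condition becomes 74 − 16q = 0, giving q = 74/16 = 4.625.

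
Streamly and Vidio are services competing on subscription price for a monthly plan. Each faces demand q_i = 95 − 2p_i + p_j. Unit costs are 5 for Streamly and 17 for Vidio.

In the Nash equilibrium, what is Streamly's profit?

Streamly's profit: π = (p_{Streamly} − 5)(95 − 2p_{Streamly} + p_{Vidio}).
∂π/∂p_{Streamly} = 105 − 4p_{Streamly} + p_{Vidio} = 0 ⇒ p_{Streamly} = 26.25 + 0.25p_{Vidio}.
Similarly p_{Vidio} = 32.25 + 0.25p_{Streamly}.
Solving the two reaction functions simultaneously: (1 − (0.25)(0.25))p_{Streamly} = 26.25 + 0.25·32.25, so 0.9375p_{Streamly} = 34.3125 and p_{Streamly} = 36.6.
Then p_{Vidio} = 32.25 + 0.25·36.6 = 41.4.
q_{Streamly} = 95 − 2·36.6 + 41.4 = 63.2.
Profit = (36.6 − 5)·63.2 = 1997.12.

1997.12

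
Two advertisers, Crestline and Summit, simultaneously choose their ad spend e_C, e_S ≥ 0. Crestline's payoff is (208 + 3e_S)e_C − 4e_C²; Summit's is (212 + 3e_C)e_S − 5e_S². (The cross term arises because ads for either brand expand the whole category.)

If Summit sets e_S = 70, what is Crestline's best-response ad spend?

52.25

Expanding Crestline's payoff: 208e_C + 3e_Se_C − 4e_C².
∂π/∂e_C = 208 + 3e_S − 8e_C = 0, so e_C = 26 + 0.375e_S.
At e_S = 70: e_C = 26 + 0.375·70 = 52.25.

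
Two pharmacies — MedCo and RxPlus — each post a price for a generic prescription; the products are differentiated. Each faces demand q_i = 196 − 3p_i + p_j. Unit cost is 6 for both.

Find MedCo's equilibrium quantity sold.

110.4

MedCo's profit: π = (p_{MedCo} − 6)(196 − 3p_{MedCo} + p_{RxPlus}).
∂π/∂p_{MedCo} = 214 − 6p_{MedCo} + p_{RxPlus} = 0 ⇒ p_{MedCo} = 107/3 + (1/6)p_{RxPlus}.
By symmetry p_{RxPlus} = p_{MedCo}; substituting into the reaction function, (5/6)p_{MedCo} = 107/3 and p_{MedCo} = 42.8.
q_{MedCo} = 196 − 3·42.8 + 42.8 = 110.4.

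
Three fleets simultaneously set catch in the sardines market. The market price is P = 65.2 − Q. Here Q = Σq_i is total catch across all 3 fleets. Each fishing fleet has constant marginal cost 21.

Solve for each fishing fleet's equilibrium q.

A representative fishing fleet's profit is π_i = q_i(65.2 − Q) − 21q_i, with Q = q_i + Σ_{j≠i} q_j.
First-order condition: 44.2 − 2q_i − Σ_{j≠i} q_j = 0.
Imposing symmetry (q_j = q for all j) turns Σ_{j≠i} q_j into 2q, so 44.2 = 4q and q = 11.05.

11.05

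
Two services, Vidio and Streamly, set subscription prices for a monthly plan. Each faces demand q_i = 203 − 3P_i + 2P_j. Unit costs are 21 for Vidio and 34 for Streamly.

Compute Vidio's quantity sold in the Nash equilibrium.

143.8125

Vidio's profit: π = (P_{Vidio} − 21)(203 − 3P_{Vidio} + 2P_{Streamly}).
∂π/∂P_{Vidio} = 266 − 6P_{Vidio} + 2P_{Streamly} = 0 ⇒ P_{Vidio} = 133/3 + (1/3)P_{Streamly}.
Similarly P_{Streamly} = 305/6 + (1/3)P_{Vidio}.
Substituting the second reaction function into the first: P_{Vidio} = 133/3 + (1/3)(305/6 + (1/3)P_{Vidio}), which gives (8/9)P_{Vidio} = 1103/18 ⇒ P_{Vidio} = 68.9375.
Then P_{Streamly} = 305/6 + (1/3)·68.9375 = 73.8125.
q_{Vidio} = 203 − 3·68.9375 + 2·73.8125 = 143.8125.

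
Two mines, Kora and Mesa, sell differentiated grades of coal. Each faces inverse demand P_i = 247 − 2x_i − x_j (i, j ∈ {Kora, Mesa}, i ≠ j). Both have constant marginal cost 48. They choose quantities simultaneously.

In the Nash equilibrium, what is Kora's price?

127.6

Mine Kora's profit: π = x_{Kora}(247 − 2x_{Kora} − x_{Mesa}) − 48x_{Kora}.
∂π/∂x_{Kora} = 199 − 4x_{Kora} − x_{Mesa} = 0 ⇒ x_{Kora} = 49.75 − 0.25x_{Mesa}.
The game is symmetric, so in equilibrium x_{Mesa} = x_{Kora}: the reaction function gives 1.25x_{Kora} = 49.75, hence x_{Kora} = 39.8.
P_{Kora} = 247 − 2·39.8 − 39.8 = 127.6.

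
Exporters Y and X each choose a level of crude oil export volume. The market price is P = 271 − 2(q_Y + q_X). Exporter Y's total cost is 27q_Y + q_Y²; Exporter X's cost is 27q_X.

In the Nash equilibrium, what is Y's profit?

1786.08

Exporter Y's profit: π = q_Y(271 − 2(q_Y + q_X)) − 27q_Y − q_Y².
∂π/∂q_Y = 244 − 6q_Y − 2q_X = 0, so q_Y = 122/3 − (1/3)q_X.
For X: ∂π/∂q_X = 244 − 4q_X − 2q_Y = 0 ⇒ q_X = 61 − 0.5q_Y.
Plugging q_X into Y's best response: q_Y = 122/3 − (1/3)(61 − 0.5q_Y) ⇒ (5/6)q_Y = 61/3, so q_Y = 24.4.
Then q_X = 61 − 0.5·24.4 = 48.8.
Price P = 271 − 2·73.2 = 124.6.
Y's profit: (124.6 − 27)·24.4 − (24.4)² = 1786.08.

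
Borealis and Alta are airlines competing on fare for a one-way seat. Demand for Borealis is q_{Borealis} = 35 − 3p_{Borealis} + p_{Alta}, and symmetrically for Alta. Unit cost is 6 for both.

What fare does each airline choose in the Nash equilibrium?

10.6

Borealis's profit: π = (p_{Borealis} − 6)(35 − 3p_{Borealis} + p_{Alta}).
∂π/∂p_{Borealis} = 53 − 6p_{Borealis} + p_{Alta} = 0 ⇒ p_{Borealis} = 53/6 + (1/6)p_{Alta}.
Setting p_{Borealis} = p_{Alta} in the reaction function: p_{Borealis} = 53/6 + (1/6)p_{Borealis}, so p_{Borealis} = (53/6) / (5/6) = 10.6.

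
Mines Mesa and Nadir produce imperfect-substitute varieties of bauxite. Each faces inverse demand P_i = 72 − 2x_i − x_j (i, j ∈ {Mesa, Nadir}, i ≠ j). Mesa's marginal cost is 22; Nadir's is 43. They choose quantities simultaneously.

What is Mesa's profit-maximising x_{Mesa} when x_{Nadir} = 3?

Mine Mesa's profit: π = x_{Mesa}(72 − 2x_{Mesa} − x_{Nadir}) − 22x_{Mesa}.
∂π/∂x_{Mesa} = 50 − 4x_{Mesa} − x_{Nadir} = 0 ⇒ x_{Mesa} = 12.5 − 0.25x_{Nadir}.
At x_{Nadir} = 3: x_{Mesa} = 12.5 − 0.25·3 = 11.75.

11.75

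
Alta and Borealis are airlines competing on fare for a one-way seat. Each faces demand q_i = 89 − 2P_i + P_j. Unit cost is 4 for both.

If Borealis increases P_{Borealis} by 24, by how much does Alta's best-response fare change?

Alta's profit: π = (P_{Alta} − 4)(89 − 2P_{Alta} + P_{Borealis}).
∂π/∂P_{Alta} = 97 − 4P_{Alta} + P_{Borealis} = 0 ⇒ P_{Alta} = 24.25 + 0.25P_{Borealis}.
The reaction-function slope is 0.25, so a 24-unit rise in P_{Borealis} moves P_{Alta} by 0.25 × 24 = 6. Alta's best response rises — the actions are strategic complements.

6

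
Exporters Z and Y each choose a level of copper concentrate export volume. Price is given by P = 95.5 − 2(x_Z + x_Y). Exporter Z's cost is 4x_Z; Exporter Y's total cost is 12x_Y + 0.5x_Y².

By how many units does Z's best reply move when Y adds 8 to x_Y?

-4

Exporter Z's profit: π = x_Z(95.5 − 2(x_Z + x_Y)) − 4x_Z.
∂π/∂x_Z = 91.5 − 4x_Z − 2x_Y = 0, so x_Z = 22.875 − 0.5x_Y.
The reaction-function slope is −0.5, so an 8-unit rise in x_Y moves x_Z by −0.5 × 8 = −4. Z's best response falls — the actions are strategic substitutes.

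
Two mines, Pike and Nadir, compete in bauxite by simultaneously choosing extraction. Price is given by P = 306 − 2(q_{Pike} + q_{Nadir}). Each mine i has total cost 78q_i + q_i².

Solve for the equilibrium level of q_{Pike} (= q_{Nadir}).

Mine Pike's profit: π = q_{Pike}(306 − 2(q_{Pike} + q_{Nadir})) − 78q_{Pike} − q_{Pike}².
∂π/∂q_{Pike} = 228 − 6q_{Pike} − 2q_{Nadir} = 0, so q_{Pike} = 38 − (1/3)q_{Nadir}.
The game is symmetric, so in equilibrium q_{Nadir} = q_{Pike}: the reaction function gives (4/3)q_{Pike} = 38, hence q_{Pike} = 28.5.

28.5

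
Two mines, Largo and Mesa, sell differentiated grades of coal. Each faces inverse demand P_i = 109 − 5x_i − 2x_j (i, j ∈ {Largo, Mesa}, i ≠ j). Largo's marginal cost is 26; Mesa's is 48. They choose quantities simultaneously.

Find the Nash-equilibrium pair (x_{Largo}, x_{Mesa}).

7.375, 4.625

Mine Largo's profit: π = x_{Largo}(109 − 5x_{Largo} − 2x_{Mesa}) − 26x_{Largo}.
∂π/∂x_{Largo} = 83 − 10x_{Largo} − 2x_{Mesa} = 0 ⇒ x_{Largo} = 8.3 − 0.2x_{Mesa}.
Similarly x_{Mesa} = 6.1 − 0.2x_{Largo}.
Plugging x_{Mesa} into Largo's best response: x_{Largo} = 8.3 − 0.2(6.1 − 0.2x_{Largo}) ⇒ 0.96x_{Largo} = 7.08, so x_{Largo} = 7.375.
Then x_{Mesa} = 6.1 − 0.2·7.375 = 4.625.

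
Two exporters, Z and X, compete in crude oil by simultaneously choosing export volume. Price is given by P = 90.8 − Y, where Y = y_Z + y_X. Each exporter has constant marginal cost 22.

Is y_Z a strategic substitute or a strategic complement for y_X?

strategic substitutes

Exporter Z's profit: π = y_Z(90.8 − (y_Z + y_X)) − 22y_Z.
∂π/∂y_Z = 68.8 − 2y_Z − y_X = 0, so y_Z = 34.4 − 0.5y_X.
The best-response slope dy_Z/dy_X = −0.5 < 0: the reaction function is downward-sloping, so the choices are strategic substitutes.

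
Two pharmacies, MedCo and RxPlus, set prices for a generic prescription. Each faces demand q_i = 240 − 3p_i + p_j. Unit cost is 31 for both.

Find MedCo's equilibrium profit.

3802.08

MedCo's profit: π = (p_{MedCo} − 31)(240 − 3p_{MedCo} + p_{RxPlus}).
∂π/∂p_{MedCo} = 333 − 6p_{MedCo} + p_{RxPlus} = 0 ⇒ p_{MedCo} = 55.5 + (1/6)p_{RxPlus}.
The game is symmetric, so in equilibrium p_{RxPlus} = p_{MedCo}: the reaction function gives (5/6)p_{MedCo} = 55.5, hence p_{MedCo} = 66.6.
q_{MedCo} = 240 − 3·66.6 + 66.6 = 106.8.
Profit = (66.6 − 31)·106.8 = 3802.08.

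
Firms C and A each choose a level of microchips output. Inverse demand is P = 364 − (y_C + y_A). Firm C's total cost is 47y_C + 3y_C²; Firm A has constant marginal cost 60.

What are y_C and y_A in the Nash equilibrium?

Firm C's profit: π = y_C(364 − (y_C + y_A)) − 47y_C − 3y_C².
∂π/∂y_C = 317 − 8y_C − y_A = 0, so y_C = 39.625 − 0.125y_A.
For A: ∂π/∂y_A = 304 − 2y_A − y_C = 0 ⇒ y_A = 152 − 0.5y_C.
Plugging y_A into C's best response: y_C = 39.625 − 0.125(152 − 0.5y_C) ⇒ 0.9375y_C = 20.625, so y_C = 22.
Then y_A = 152 − 0.5·22 = 141.

22, 141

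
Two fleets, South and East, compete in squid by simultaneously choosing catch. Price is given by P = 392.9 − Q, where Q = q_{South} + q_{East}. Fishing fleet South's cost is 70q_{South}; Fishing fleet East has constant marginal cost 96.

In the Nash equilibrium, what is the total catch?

206.6

Fishing fleet South's profit: π = q_{South}(392.9 − (q_{South} + q_{East})) − 70q_{South}.
∂π/∂q_{South} = 322.9 − 2q_{South} − q_{East} = 0, so q_{South} = 161.45 − 0.5q_{East}.
By the same steps for East: q_{East} = 148.45 − 0.5q_{South}.
Substituting the second reaction function into the first: q_{South} = 161.45 − 0.5(148.45 − 0.5q_{South}), which gives 0.75q_{South} = 87.225 ⇒ q_{South} = 116.3.
Then q_{East} = 148.45 − 0.5·116.3 = 90.3.
Total catch: 116.3 + 90.3 = 206.6.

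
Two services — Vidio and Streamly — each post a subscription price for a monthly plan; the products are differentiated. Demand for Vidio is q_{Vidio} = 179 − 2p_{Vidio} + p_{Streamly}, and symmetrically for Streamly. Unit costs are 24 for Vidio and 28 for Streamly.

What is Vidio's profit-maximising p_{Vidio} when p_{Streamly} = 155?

Vidio's profit: π = (p_{Vidio} − 24)(179 − 2p_{Vidio} + p_{Streamly}).
∂π/∂p_{Vidio} = 227 − 4p_{Vidio} + p_{Streamly} = 0 ⇒ p_{Vidio} = 56.75 + 0.25p_{Streamly}.
At p_{Streamly} = 155: p_{Vidio} = 56.75 + 0.25·155 = 95.5.

95.5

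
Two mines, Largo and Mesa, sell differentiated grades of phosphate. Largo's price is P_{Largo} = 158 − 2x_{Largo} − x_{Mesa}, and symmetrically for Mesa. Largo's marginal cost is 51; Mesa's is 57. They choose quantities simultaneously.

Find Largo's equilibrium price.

Mine Largo's profit: π = x_{Largo}(158 − 2x_{Largo} − x_{Mesa}) − 51x_{Largo}.
∂π/∂x_{Largo} = 107 − 4x_{Largo} − x_{Mesa} = 0 ⇒ x_{Largo} = 26.75 − 0.25x_{Mesa}.
Similarly x_{Mesa} = 25.25 − 0.25x_{Largo}.
Substituting the second reaction function into the first: x_{Largo} = 26.75 − 0.25(25.25 − 0.25x_{Largo}), which gives 0.9375x_{Largo} = 20.4375 ⇒ x_{Largo} = 21.8.
Then x_{Mesa} = 25.25 − 0.25·21.8 = 19.8.
P_{Largo} = 158 − 2·21.8 − 19.8 = 94.6.

94.6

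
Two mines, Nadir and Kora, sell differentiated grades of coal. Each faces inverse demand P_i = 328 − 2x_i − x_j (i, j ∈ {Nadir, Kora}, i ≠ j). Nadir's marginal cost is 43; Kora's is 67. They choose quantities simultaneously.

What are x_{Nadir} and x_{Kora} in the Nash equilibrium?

Mine Nadir's profit: π = x_{Nadir}(328 − 2x_{Nadir} − x_{Kora}) − 43x_{Nadir}.
∂π/∂x_{Nadir} = 285 − 4x_{Nadir} − x_{Kora} = 0 ⇒ x_{Nadir} = 71.25 − 0.25x_{Kora}.
Similarly x_{Kora} = 65.25 − 0.25x_{Nadir}.
Plugging x_{Kora} into Nadir's best response: x_{Nadir} = 71.25 − 0.25(65.25 − 0.25x_{Nadir}) ⇒ 0.9375x_{Nadir} = 54.9375, so x_{Nadir} = 58.6.
Then x_{Kora} = 65.25 − 0.25·58.6 = 50.6.

58.6, 50.6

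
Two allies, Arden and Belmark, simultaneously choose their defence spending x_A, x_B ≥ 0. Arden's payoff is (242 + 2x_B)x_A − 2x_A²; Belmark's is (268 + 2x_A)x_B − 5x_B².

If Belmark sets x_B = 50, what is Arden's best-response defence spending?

85.5

Expanding Arden's payoff: 242x_A + 2x_Bx_A − 2x_A².
∂π/∂x_A = 242 + 2x_B − 4x_A = 0, so x_A = 60.5 + 0.5x_B.
At x_B = 50: x_A = 60.5 + 0.5·50 = 85.5.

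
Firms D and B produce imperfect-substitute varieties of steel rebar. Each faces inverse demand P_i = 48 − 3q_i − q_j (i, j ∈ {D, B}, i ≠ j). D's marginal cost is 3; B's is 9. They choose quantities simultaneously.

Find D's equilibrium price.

22.8

Firm D's profit: π = q_D(48 − 3q_D − q_B) − 3q_D.
∂π/∂q_D = 45 − 6q_D − q_B = 0 ⇒ q_D = 7.5 − (1/6)q_B.
Similarly q_B = 6.5 − (1/6)q_D.
Solving the two reaction functions simultaneously: (1 − (−1/6)(−1/6))q_D = 7.5 − (1/6)·6.5, so (35/36)q_D = 77/12 and q_D = 6.6.
Then q_B = 6.5 − (1/6)·6.6 = 5.4.
P_D = 48 − 3·6.6 − 5.4 = 22.8.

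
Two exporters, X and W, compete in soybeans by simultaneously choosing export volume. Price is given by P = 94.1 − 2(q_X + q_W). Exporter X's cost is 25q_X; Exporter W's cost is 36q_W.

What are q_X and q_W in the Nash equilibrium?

Exporter X's profit: π = q_X(94.1 − 2(q_X + q_W)) − 25q_X.
∂π/∂q_X = 69.1 − 4q_X − 2q_W = 0, so q_X = 17.275 − 0.5q_W.
By the same steps for W: q_W = 14.525 − 0.5q_X.
Plugging q_W into X's best response: q_X = 17.275 − 0.5(14.525 − 0.5q_X) ⇒ 0.75q_X = 10.0125, so q_X = 13.35.
Then q_W = 14.525 − 0.5·13.35 = 7.85.

13.35, 7.85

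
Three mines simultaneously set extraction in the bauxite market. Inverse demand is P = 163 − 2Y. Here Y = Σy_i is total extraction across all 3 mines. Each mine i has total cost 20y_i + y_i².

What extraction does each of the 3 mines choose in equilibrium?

14.3

A representative mine's profit is π_i = y_i(163 − 2Y) − 20y_i − y_i², with Y = y_i + Σ_{j≠i} y_j.
First-order condition: 143 − 6y_i − 2Σ_{j≠i} y_j = 0.
In a symmetric equilibrium every mine chooses the same y, so Σ_{j≠i} y_j = 2y. The condition becomes 143 − 10y = 0, giving y = 143/10 = 14.3.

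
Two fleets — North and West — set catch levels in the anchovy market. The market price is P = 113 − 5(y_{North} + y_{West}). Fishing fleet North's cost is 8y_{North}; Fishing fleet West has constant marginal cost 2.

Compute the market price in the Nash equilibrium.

41

Fishing fleet North's profit: π = y_{North}(113 − 5(y_{North} + y_{West})) − 8y_{North}.
∂π/∂y_{North} = 105 − 10y_{North} − 5y_{West} = 0, so y_{North} = 10.5 − 0.5y_{West}.
By the same steps for West: y_{West} = 11.1 − 0.5y_{North}.
Plugging y_{West} into North's best response: y_{North} = 10.5 − 0.5(11.1 − 0.5y_{North}) ⇒ 0.75y_{North} = 4.95, so y_{North} = 6.6.
Then y_{West} = 11.1 − 0.5·6.6 = 7.8.
Equilibrium price: P = 113 − 5·14.4 = 41.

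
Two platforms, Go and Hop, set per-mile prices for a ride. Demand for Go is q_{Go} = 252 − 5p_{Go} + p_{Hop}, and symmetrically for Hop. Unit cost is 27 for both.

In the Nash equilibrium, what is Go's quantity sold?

80

Go's profit: π = (p_{Go} − 27)(252 − 5p_{Go} + p_{Hop}).
∂π/∂p_{Go} = 387 − 10p_{Go} + p_{Hop} = 0 ⇒ p_{Go} = 38.7 + 0.1p_{Hop}.
The game is symmetric, so in equilibrium p_{Hop} = p_{Go}: the reaction function gives 0.9p_{Go} = 38.7, hence p_{Go} = 43.
q_{Go} = 252 − 5·43 + 43 = 80.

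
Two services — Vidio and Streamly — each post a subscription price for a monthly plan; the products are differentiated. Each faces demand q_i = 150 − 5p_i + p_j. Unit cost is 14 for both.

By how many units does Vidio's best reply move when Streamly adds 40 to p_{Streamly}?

Vidio's profit: π = (p_{Vidio} − 14)(150 − 5p_{Vidio} + p_{Streamly}).
∂π/∂p_{Vidio} = 220 − 10p_{Vidio} + p_{Streamly} = 0 ⇒ p_{Vidio} = 22 + 0.1p_{Streamly}.
The reaction-function slope is 0.1, so a 40-unit rise in p_{Streamly} moves p_{Vidio} by 0.1 × 40 = 4. Vidio's best response rises — the actions are strategic complements.

4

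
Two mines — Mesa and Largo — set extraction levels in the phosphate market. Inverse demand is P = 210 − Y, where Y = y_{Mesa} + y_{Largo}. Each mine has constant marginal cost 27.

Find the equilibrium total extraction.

Mine Mesa's profit: π = y_{Mesa}(210 − (y_{Mesa} + y_{Largo})) − 27y_{Mesa}.
∂π/∂y_{Mesa} = 183 − 2y_{Mesa} − y_{Largo} = 0, so y_{Mesa} = 91.5 − 0.5y_{Largo}.
The game is symmetric, so in equilibrium y_{Largo} = y_{Mesa}: the reaction function gives 1.5y_{Mesa} = 91.5, hence y_{Mesa} = 61.
Total extraction: 61 + 61 = 122.

122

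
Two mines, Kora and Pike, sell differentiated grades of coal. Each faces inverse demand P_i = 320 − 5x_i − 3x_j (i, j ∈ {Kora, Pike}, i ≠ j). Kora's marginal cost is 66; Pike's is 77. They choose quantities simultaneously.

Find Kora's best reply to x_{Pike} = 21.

19.1

Mine Kora's profit: π = x_{Kora}(320 − 5x_{Kora} − 3x_{Pike}) − 66x_{Kora}.
∂π/∂x_{Kora} = 254 − 10x_{Kora} − 3x_{Pike} = 0 ⇒ x_{Kora} = 25.4 − 0.3x_{Pike}.
At x_{Pike} = 21: x_{Kora} = 25.4 − 0.3·21 = 19.1.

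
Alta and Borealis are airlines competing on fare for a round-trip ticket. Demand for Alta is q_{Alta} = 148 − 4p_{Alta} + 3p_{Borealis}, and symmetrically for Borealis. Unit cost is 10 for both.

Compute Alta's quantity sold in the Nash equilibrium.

110.4

Alta's profit: π = (p_{Alta} − 10)(148 − 4p_{Alta} + 3p_{Borealis}).
∂π/∂p_{Alta} = 188 − 8p_{Alta} + 3p_{Borealis} = 0 ⇒ p_{Alta} = 23.5 + 0.375p_{Borealis}.
Setting p_{Alta} = p_{Borealis} in the reaction function: p_{Alta} = 23.5 + 0.375p_{Alta}, so p_{Alta} = 23.5 / 0.625 = 37.6.
q_{Alta} = 148 − 4·37.6 + 3·37.6 = 110.4.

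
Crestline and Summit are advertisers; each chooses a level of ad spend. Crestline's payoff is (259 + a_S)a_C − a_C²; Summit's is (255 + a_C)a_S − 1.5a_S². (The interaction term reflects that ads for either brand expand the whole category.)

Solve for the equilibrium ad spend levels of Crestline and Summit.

Expanding Crestline's payoff: 259a_C + a_Sa_C − a_C².
∂π/∂a_C = 259 + a_S − 2a_C = 0, so a_C = 129.5 + 0.5a_S.
Likewise for Summit: a_S = 85 + (1/3)a_C.
Plugging a_S into Crestline's best response: a_C = 129.5 + 0.5(85 + (1/3)a_C) ⇒ (5/6)a_C = 172, so a_C = 206.4.
Then a_S = 85 + (1/3)·206.4 = 153.8.

206.4, 153.8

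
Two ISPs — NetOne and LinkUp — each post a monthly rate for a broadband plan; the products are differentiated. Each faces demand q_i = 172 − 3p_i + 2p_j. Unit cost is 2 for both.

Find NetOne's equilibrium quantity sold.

127.5

NetOne's profit: π = (p_{NetOne} − 2)(172 − 3p_{NetOne} + 2p_{LinkUp}).
∂π/∂p_{NetOne} = 178 − 6p_{NetOne} + 2p_{LinkUp} = 0 ⇒ p_{NetOne} = 89/3 + (1/3)p_{LinkUp}.
Setting p_{NetOne} = p_{LinkUp} in the reaction function: p_{NetOne} = 89/3 + (1/3)p_{NetOne}, so p_{NetOne} = (89/3) / (2/3) = 44.5.
q_{NetOne} = 172 − 3·44.5 + 2·44.5 = 127.5.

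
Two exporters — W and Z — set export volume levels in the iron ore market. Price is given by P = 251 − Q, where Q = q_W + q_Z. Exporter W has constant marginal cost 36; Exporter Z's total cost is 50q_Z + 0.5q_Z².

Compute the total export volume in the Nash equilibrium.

Exporter W's profit: π = q_W(251 − (q_W + q_Z)) − 36q_W.
∂π/∂q_W = 215 − 2q_W − q_Z = 0, so q_W = 107.5 − 0.5q_Z.
For Z: ∂π/∂q_Z = 201 − 3q_Z − q_W = 0 ⇒ q_Z = 67 − (1/3)q_W.
Substituting the second reaction function into the first: q_W = 107.5 − 0.5(67 − (1/3)q_W), which gives (5/6)q_W = 74 ⇒ q_W = 88.8.
Then q_Z = 67 − (1/3)·88.8 = 37.4.
Total export volume: 88.8 + 37.4 = 126.2.

126.2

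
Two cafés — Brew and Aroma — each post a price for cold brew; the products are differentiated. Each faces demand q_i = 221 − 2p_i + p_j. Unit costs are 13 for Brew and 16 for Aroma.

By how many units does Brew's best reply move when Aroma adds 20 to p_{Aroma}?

Brew's profit: π = (p_{Brew} − 13)(221 − 2p_{Brew} + p_{Aroma}).
∂π/∂p_{Brew} = 247 − 4p_{Brew} + p_{Aroma} = 0 ⇒ p_{Brew} = 61.75 + 0.25p_{Aroma}.
The reaction-function slope is 0.25, so a 20-unit rise in p_{Aroma} moves p_{Brew} by 0.25 × 20 = 5. Brew's best response rises — the actions are strategic complements.

5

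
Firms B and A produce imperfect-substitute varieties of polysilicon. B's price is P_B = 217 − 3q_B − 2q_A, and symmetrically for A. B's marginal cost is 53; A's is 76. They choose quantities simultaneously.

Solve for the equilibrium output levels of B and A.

21.9375, 16.1875

Firm B's profit: π = q_B(217 − 3q_B − 2q_A) − 53q_B.
∂π/∂q_B = 164 − 6q_B − 2q_A = 0 ⇒ q_B = 82/3 − (1/3)q_A.
Similarly q_A = 23.5 − (1/3)q_B.
Plugging q_A into B's best response: q_B = 82/3 − (1/3)(23.5 − (1/3)q_B) ⇒ (8/9)q_B = 19.5, so q_B = 21.9375.
Then q_A = 23.5 − (1/3)·21.9375 = 16.1875.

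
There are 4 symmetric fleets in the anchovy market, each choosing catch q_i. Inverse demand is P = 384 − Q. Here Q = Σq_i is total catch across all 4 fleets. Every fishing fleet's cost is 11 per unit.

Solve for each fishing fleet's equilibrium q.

A representative fishing fleet's profit is π_i = q_i(384 − Q) − 11q_i, with Q = q_i + Σ_{j≠i} q_j.
First-order condition: 373 − 2q_i − Σ_{j≠i} q_j = 0.
In a symmetric equilibrium every fishing fleet chooses the same q, so Σ_{j≠i} q_j = 3q. The condition becomes 373 − 5q = 0, giving q = 373/5 = 74.6.

74.6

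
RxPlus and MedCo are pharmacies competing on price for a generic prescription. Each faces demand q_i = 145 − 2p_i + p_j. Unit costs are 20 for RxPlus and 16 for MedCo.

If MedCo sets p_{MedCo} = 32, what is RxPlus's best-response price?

RxPlus's profit: π = (p_{RxPlus} − 20)(145 − 2p_{RxPlus} + p_{MedCo}).
∂π/∂p_{RxPlus} = 185 − 4p_{RxPlus} + p_{MedCo} = 0 ⇒ p_{RxPlus} = 46.25 + 0.25p_{MedCo}.
At p_{MedCo} = 32: p_{RxPlus} = 46.25 + 0.25·32 = 54.25.

54.25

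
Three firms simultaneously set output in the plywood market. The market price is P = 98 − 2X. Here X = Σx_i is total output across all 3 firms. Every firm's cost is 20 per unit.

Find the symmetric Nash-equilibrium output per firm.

9.75

A representative firm's profit is π_i = x_i(98 − 2X) − 20x_i, with X = x_i + Σ_{j≠i} x_j.
First-order condition: 78 − 4x_i − 2Σ_{j≠i} x_j = 0.
Imposing symmetry (x_j = x for all j) turns Σ_{j≠i} x_j into 2x, so 78 = 8x and x = 9.75.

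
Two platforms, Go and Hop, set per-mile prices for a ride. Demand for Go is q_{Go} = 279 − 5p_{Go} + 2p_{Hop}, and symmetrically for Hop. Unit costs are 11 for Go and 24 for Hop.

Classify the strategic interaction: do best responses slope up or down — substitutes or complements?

strategic complements

Go's profit: π = (p_{Go} − 11)(279 − 5p_{Go} + 2p_{Hop}).
∂π/∂p_{Go} = 334 − 10p_{Go} + 2p_{Hop} = 0 ⇒ p_{Go} = 33.4 + 0.2p_{Hop}.
The best-response slope dp_{Go}/dp_{Hop} = 0.2 > 0: the reaction function is upward-sloping, so the choices are strategic complements.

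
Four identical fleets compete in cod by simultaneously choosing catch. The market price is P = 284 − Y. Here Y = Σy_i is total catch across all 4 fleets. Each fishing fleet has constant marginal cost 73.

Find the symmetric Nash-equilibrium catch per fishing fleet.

42.2

A representative fishing fleet's profit is π_i = y_i(284 − Y) − 73y_i, with Y = y_i + Σ_{j≠i} y_j.
First-order condition: 211 − 2y_i − Σ_{j≠i} y_j = 0.
Imposing symmetry (y_j = y for all j) turns Σ_{j≠i} y_j into 3y, so 211 = 5y and y = 42.2.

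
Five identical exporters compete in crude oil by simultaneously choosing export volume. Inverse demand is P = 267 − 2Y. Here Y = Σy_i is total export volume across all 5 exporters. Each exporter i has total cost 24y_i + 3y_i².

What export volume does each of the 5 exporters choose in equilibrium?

A representative exporter's profit is π_i = y_i(267 − 2Y) − 24y_i − 3y_i², with Y = y_i + Σ_{j≠i} y_j.
First-order condition: 243 − 10y_i − 2Σ_{j≠i} y_j = 0.
In a symmetric equilibrium every exporter chooses the same y, so Σ_{j≠i} y_j = 4y. The condition becomes 243 − 18y = 0, giving y = 243/18 = 13.5.

13.5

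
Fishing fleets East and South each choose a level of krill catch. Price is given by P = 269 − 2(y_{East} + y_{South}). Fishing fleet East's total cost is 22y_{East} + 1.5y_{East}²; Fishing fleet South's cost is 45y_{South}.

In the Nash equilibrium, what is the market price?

134.5

Fishing fleet East's profit: π = y_{East}(269 − 2(y_{East} + y_{South})) − 22y_{East} − 1.5y_{East}².
∂π/∂y_{East} = 247 − 7y_{East} − 2y_{South} = 0, so y_{East} = 247/7 − (2/7)y_{South}.
For South: ∂π/∂y_{South} = 224 − 4y_{South} − 2y_{East} = 0 ⇒ y_{South} = 56 − 0.5y_{East}.
Plugging y_{South} into East's best response: y_{East} = 247/7 − (2/7)(56 − 0.5y_{East}) ⇒ (6/7)y_{East} = 135/7, so y_{East} = 22.5.
Then y_{South} = 56 − 0.5·22.5 = 44.75.
Equilibrium price: P = 269 − 2·67.25 = 134.5.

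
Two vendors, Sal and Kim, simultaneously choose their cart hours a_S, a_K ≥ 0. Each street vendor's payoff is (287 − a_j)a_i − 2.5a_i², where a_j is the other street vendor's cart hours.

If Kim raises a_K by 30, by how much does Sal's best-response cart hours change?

Sal's payoff is (287 − a_K)a_S − 2.5a_S².
∂π/∂a_S = 287 − a_K − 5a_S = 0, so a_S = 57.4 − 0.2a_K.
The reaction-function slope is −0.2, so a 30-unit rise in a_K moves a_S by −0.2 × 30 = −6. Sal's best response falls — the actions are strategic substitutes.

-6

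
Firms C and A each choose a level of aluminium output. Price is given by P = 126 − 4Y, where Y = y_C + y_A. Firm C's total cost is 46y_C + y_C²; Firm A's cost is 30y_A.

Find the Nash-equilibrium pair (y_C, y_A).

Firm C's profit: π = y_C(126 − 4(y_C + y_A)) − 46y_C − y_C².
∂π/∂y_C = 80 − 10y_C − 4y_A = 0, so y_C = 8 − 0.4y_A.
For A: ∂π/∂y_A = 96 − 8y_A − 4y_C = 0 ⇒ y_A = 12 − 0.5y_C.
Solving the two reaction functions simultaneously: (1 − (−0.4)(−0.5))y_C = 8 − 0.4·12, so 0.8y_C = 3.2 and y_C = 4.
Then y_A = 12 − 0.5·4 = 10.

4, 10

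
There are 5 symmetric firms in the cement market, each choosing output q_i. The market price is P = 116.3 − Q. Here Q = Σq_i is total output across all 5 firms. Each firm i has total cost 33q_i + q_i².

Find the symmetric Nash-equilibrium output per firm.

10.4125

A representative firm's profit is π_i = q_i(116.3 − Q) − 33q_i − q_i², with Q = q_i + Σ_{j≠i} q_j.
First-order condition: 83.3 − 4q_i − Σ_{j≠i} q_j = 0.
With identical firms, set every q_j = q: then 83.3 − 4q − 4q = 0, i.e. q = 83.3/8 = 10.4125.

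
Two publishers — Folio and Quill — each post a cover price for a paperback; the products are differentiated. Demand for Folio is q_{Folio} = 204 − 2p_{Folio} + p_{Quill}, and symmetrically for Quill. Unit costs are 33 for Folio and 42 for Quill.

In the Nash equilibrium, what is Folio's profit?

Folio's profit: π = (p_{Folio} − 33)(204 − 2p_{Folio} + p_{Quill}).
∂π/∂p_{Folio} = 270 − 4p_{Folio} + p_{Quill} = 0 ⇒ p_{Folio} = 67.5 + 0.25p_{Quill}.
Similarly p_{Quill} = 72 + 0.25p_{Folio}.
Substituting the second reaction function into the first: p_{Folio} = 67.5 + 0.25(72 + 0.25p_{Folio}), which gives 0.9375p_{Folio} = 85.5 ⇒ p_{Folio} = 91.2.
Then p_{Quill} = 72 + 0.25·91.2 = 94.8.
q_{Folio} = 204 − 2·91.2 + 94.8 = 116.4.
Profit = (91.2 − 33)·116.4 = 6774.48.

6774.48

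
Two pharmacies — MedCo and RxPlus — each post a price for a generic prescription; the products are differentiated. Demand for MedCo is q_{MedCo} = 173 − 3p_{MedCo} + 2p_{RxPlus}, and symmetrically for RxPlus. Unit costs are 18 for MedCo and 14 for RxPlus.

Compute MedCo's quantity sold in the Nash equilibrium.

114

MedCo's profit: π = (p_{MedCo} − 18)(173 − 3p_{MedCo} + 2p_{RxPlus}).
∂π/∂p_{MedCo} = 227 − 6p_{MedCo} + 2p_{RxPlus} = 0 ⇒ p_{MedCo} = 227/6 + (1/3)p_{RxPlus}.
Similarly p_{RxPlus} = 215/6 + (1/3)p_{MedCo}.
Substituting the second reaction function into the first: p_{MedCo} = 227/6 + (1/3)(215/6 + (1/3)p_{MedCo}), which gives (8/9)p_{MedCo} = 448/9 ⇒ p_{MedCo} = 56.
Then p_{RxPlus} = 215/6 + (1/3)·56 = 54.5.
q_{MedCo} = 173 − 3·56 + 2·54.5 = 114.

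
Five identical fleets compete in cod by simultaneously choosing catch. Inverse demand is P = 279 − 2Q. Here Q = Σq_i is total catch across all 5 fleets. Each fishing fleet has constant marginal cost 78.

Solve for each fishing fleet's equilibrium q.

16.75

A representative fishing fleet's profit is π_i = q_i(279 − 2Q) − 78q_i, with Q = q_i + Σ_{j≠i} q_j.
First-order condition: 201 − 4q_i − 2Σ_{j≠i} q_j = 0.
With identical fishing fleets, set every q_j = q: then 201 − 4q − 8q = 0, i.e. q = 201/12 = 16.75.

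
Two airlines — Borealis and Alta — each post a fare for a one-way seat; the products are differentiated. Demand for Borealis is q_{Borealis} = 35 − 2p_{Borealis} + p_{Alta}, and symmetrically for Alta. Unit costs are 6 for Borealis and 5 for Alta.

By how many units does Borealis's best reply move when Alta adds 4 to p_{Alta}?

Borealis's profit: π = (p_{Borealis} − 6)(35 − 2p_{Borealis} + p_{Alta}).
∂π/∂p_{Borealis} = 47 − 4p_{Borealis} + p_{Alta} = 0 ⇒ p_{Borealis} = 11.75 + 0.25p_{Alta}.
The reaction-function slope is 0.25, so a 4-unit rise in p_{Alta} moves p_{Borealis} by 0.25 × 4 = 1. Borealis's best response rises — the actions are strategic complements.

1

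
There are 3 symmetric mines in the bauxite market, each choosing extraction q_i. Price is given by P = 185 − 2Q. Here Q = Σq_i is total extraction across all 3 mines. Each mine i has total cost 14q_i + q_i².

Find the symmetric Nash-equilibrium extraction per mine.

17.1

A representative mine's profit is π_i = q_i(185 − 2Q) − 14q_i − q_i², with Q = q_i + Σ_{j≠i} q_j.
First-order condition: 171 − 6q_i − 2Σ_{j≠i} q_j = 0.
In a symmetric equilibrium every mine chooses the same q, so Σ_{j≠i} q_j = 2q. The condition becomes 171 − 10q = 0, giving q = 171/10 = 17.1.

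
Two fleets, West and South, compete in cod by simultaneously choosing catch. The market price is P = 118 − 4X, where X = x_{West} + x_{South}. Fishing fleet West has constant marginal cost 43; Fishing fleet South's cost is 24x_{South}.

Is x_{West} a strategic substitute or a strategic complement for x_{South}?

strategic substitutes

Fishing fleet West's profit: π = x_{West}(118 − 4(x_{West} + x_{South})) − 43x_{West}.
∂π/∂x_{West} = 75 − 8x_{West} − 4x_{South} = 0, so x_{West} = 9.375 − 0.5x_{South}.
The best-response slope dx_{West}/dx_{South} = −0.5 < 0: the reaction function is downward-sloping, so the choices are strategic substitutes.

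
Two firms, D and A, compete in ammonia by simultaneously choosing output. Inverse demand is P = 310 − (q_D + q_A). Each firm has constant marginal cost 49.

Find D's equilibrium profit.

Firm D's profit: π = q_D(310 − (q_D + q_A)) − 49q_D.
∂π/∂q_D = 261 − 2q_D − q_A = 0, so q_D = 130.5 − 0.5q_A.
The game is symmetric, so in equilibrium q_A = q_D: the reaction function gives 1.5q_D = 130.5, hence q_D = 87.
Price P = 310 − 174 = 136.
D's profit: (136 − 49)·87 = 7569.

7569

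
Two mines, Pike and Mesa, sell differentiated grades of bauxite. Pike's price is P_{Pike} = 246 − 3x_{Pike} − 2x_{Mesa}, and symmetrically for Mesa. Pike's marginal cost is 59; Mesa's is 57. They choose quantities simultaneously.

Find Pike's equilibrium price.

Mine Pike's profit: π = x_{Pike}(246 − 3x_{Pike} − 2x_{Mesa}) − 59x_{Pike}.
∂π/∂x_{Pike} = 187 − 6x_{Pike} − 2x_{Mesa} = 0 ⇒ x_{Pike} = 187/6 − (1/3)x_{Mesa}.
Similarly x_{Mesa} = 31.5 − (1/3)x_{Pike}.
Plugging x_{Mesa} into Pike's best response: x_{Pike} = 187/6 − (1/3)(31.5 − (1/3)x_{Pike}) ⇒ (8/9)x_{Pike} = 62/3, so x_{Pike} = 23.25.
Then x_{Mesa} = 31.5 − (1/3)·23.25 = 23.75.
P_{Pike} = 246 − 3·23.25 − 2·23.75 = 128.75.

128.75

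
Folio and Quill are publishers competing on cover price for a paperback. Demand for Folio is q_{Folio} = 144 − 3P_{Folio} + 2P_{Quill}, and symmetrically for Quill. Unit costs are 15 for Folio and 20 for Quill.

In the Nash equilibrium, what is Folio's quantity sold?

99.5625

Folio's profit: π = (P_{Folio} − 15)(144 − 3P_{Folio} + 2P_{Quill}).
∂π/∂P_{Folio} = 189 − 6P_{Folio} + 2P_{Quill} = 0 ⇒ P_{Folio} = 31.5 + (1/3)P_{Quill}.
Similarly P_{Quill} = 34 + (1/3)P_{Folio}.
Plugging P_{Quill} into Folio's best response: P_{Folio} = 31.5 + (1/3)(34 + (1/3)P_{Folio}) ⇒ (8/9)P_{Folio} = 257/6, so P_{Folio} = 48.1875.
Then P_{Quill} = 34 + (1/3)·48.1875 = 50.0625.
q_{Folio} = 144 − 3·48.1875 + 2·50.0625 = 99.5625.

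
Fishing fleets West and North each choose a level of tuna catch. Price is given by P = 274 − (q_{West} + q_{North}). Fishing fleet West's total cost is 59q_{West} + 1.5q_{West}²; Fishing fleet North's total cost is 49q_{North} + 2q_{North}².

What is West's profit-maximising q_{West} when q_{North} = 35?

Fishing fleet West's profit: π = q_{West}(274 − (q_{West} + q_{North})) − 59q_{West} − 1.5q_{West}².
∂π/∂q_{West} = 215 − 5q_{West} − q_{North} = 0, so q_{West} = 43 − 0.2q_{North}.
At q_{North} = 35: q_{West} = 43 − 0.2·35 = 36.

36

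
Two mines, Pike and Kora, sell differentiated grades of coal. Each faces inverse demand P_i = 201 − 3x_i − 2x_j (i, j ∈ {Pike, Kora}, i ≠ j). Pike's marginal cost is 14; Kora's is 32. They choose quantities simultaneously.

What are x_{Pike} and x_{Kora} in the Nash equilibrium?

Mine Pike's profit: π = x_{Pike}(201 − 3x_{Pike} − 2x_{Kora}) − 14x_{Pike}.
∂π/∂x_{Pike} = 187 − 6x_{Pike} − 2x_{Kora} = 0 ⇒ x_{Pike} = 187/6 − (1/3)x_{Kora}.
Similarly x_{Kora} = 169/6 − (1/3)x_{Pike}.
Substituting the second reaction function into the first: x_{Pike} = 187/6 − (1/3)(169/6 − (1/3)x_{Pike}), which gives (8/9)x_{Pike} = 196/9 ⇒ x_{Pike} = 24.5.
Then x_{Kora} = 169/6 − (1/3)·24.5 = 20.

24.5, 20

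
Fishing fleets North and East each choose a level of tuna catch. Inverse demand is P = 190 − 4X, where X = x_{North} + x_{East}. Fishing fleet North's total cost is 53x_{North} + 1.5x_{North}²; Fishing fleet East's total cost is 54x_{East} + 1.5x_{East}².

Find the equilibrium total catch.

Fishing fleet North's profit: π = x_{North}(190 − 4(x_{North} + x_{East})) − 53x_{North} − 1.5x_{North}².
∂π/∂x_{North} = 137 − 11x_{North} − 4x_{East} = 0, so x_{North} = 137/11 − (4/11)x_{East}.
By the same steps for East: x_{East} = 136/11 − (4/11)x_{North}.
Solving the two reaction functions simultaneously: (1 − (−4/11)(−4/11))x_{North} = 137/11 − (4/11)·(136/11), so (105/121)x_{North} = 963/121 and x_{North} = 321/35.
Then x_{East} = 136/11 − (4/11)·(321/35) = 316/35.
Total catch: 321/35 + 316/35 = 18.2.

18.2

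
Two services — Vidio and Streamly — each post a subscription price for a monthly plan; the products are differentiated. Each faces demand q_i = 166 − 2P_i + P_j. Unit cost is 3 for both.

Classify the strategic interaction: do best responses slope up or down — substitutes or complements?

strategic complements

Vidio's profit: π = (P_{Vidio} − 3)(166 − 2P_{Vidio} + P_{Streamly}).
∂π/∂P_{Vidio} = 172 − 4P_{Vidio} + P_{Streamly} = 0 ⇒ P_{Vidio} = 43 + 0.25P_{Streamly}.
The best-response slope dP_{Vidio}/dP_{Streamly} = 0.25 > 0: the reaction function is upward-sloping, so the choices are strategic complements.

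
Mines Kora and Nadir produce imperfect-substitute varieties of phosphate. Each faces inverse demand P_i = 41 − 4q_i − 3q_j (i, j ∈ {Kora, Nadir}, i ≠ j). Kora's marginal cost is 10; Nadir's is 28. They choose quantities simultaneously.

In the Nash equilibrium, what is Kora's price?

Mine Kora's profit: π = q_{Kora}(41 − 4q_{Kora} − 3q_{Nadir}) − 10q_{Kora}.
∂π/∂q_{Kora} = 31 − 8q_{Kora} − 3q_{Nadir} = 0 ⇒ q_{Kora} = 3.875 − 0.375q_{Nadir}.
Similarly q_{Nadir} = 1.625 − 0.375q_{Kora}.
Plugging q_{Nadir} into Kora's best response: q_{Kora} = 3.875 − 0.375(1.625 − 0.375q_{Kora}) ⇒ (55/64)q_{Kora} = 209/64, so q_{Kora} = 3.8.
Then q_{Nadir} = 1.625 − 0.375·3.8 = 0.2.
P_{Kora} = 41 − 4·3.8 − 3·0.2 = 25.2.

25.2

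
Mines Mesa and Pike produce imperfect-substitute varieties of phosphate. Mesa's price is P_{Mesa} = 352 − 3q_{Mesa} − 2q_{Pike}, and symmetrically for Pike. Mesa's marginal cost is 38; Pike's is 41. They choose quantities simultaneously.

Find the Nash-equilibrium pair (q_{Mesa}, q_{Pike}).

39.4375, 38.6875

Mine Mesa's profit: π = q_{Mesa}(352 − 3q_{Mesa} − 2q_{Pike}) − 38q_{Mesa}.
∂π/∂q_{Mesa} = 314 − 6q_{Mesa} − 2q_{Pike} = 0 ⇒ q_{Mesa} = 157/3 − (1/3)q_{Pike}.
Similarly q_{Pike} = 311/6 − (1/3)q_{Mesa}.
Plugging q_{Pike} into Mesa's best response: q_{Mesa} = 157/3 − (1/3)(311/6 − (1/3)q_{Mesa}) ⇒ (8/9)q_{Mesa} = 631/18, so q_{Mesa} = 39.4375.
Then q_{Pike} = 311/6 − (1/3)·39.4375 = 38.6875.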